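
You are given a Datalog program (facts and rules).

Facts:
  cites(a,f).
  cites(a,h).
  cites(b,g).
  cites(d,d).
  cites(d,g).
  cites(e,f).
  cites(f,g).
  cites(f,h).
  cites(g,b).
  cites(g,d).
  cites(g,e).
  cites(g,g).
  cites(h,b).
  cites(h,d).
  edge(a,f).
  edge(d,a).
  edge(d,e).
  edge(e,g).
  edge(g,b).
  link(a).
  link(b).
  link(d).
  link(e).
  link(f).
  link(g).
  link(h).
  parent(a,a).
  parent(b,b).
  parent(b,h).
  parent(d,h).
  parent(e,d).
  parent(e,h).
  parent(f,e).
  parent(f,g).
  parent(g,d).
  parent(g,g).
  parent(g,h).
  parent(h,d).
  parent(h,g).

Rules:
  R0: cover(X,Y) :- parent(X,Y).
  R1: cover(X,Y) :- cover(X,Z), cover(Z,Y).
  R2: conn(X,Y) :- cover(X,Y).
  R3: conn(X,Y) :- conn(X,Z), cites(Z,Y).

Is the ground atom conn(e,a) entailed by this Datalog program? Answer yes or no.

round 1: derive cover(a,a) via R0 from parent(a,a)
round 1: derive cover(b,b) via R0 from parent(b,b)
round 1: derive cover(b,h) via R0 from parent(b,h)
round 1: derive cover(d,h) via R0 from parent(d,h)
round 1: derive cover(e,d) via R0 from parent(e,d)
round 1: derive cover(e,h) via R0 from parent(e,h)
round 1: derive cover(f,e) via R0 from parent(f,e)
round 1: derive cover(f,g) via R0 from parent(f,g)
round 1: derive cover(g,d) via R0 from parent(g,d)
round 1: derive cover(g,g) via R0 from parent(g,g)
round 1: derive cover(g,h) via R0 from parent(g,h)
round 1: derive cover(h,d) via R0 from parent(h,d)
round 1: derive cover(h,g) via R0 from parent(h,g)
round 2: derive cover(b,d) via R1 from cover(b,h), cover(h,d)
round 2: derive cover(b,g) via R1 from cover(b,h), cover(h,g)
round 2: derive cover(d,d) via R1 from cover(d,h), cover(h,d)
round 2: derive cover(d,g) via R1 from cover(d,h), cover(h,g)
round 2: derive cover(e,g) via R1 from cover(e,h), cover(h,g)
round 2: derive cover(f,d) via R1 from cover(f,e), cover(e,d)
round 2: derive cover(f,h) via R1 from cover(f,e), cover(e,h)
round 2: derive cover(h,h) via R1 from cover(h,d), cover(d,h)
round 2: derive conn(a,a) via R2 from cover(a,a)
round 2: derive conn(b,b) via R2 from cover(b,b)
round 2: derive conn(b,h) via R2 from cover(b,h)
round 2: derive conn(d,h) via R2 from cover(d,h)
round 2: derive conn(e,d) via R2 from cover(e,d)
round 2: derive conn(e,h) via R2 from cover(e,h)
round 2: derive conn(f,e) via R2 from cover(f,e)
round 2: derive conn(f,g) via R2 from cover(f,g)
round 2: derive conn(g,d) via R2 from cover(g,d)
round 2: derive conn(g,g) via R2 from cover(g,g)
round 2: derive conn(g,h) via R2 from cover(g,h)
round 2: derive conn(h,d) via R2 from cover(h,d)
round 2: derive conn(h,g) via R2 from cover(h,g)
round 3: derive conn(b,d) via R2 from cover(b,d)
round 3: derive conn(b,g) via R2 from cover(b,g)
round 3: derive conn(d,d) via R2 from cover(d,d)
round 3: derive conn(d,g) via R2 from cover(d,g)
round 3: derive conn(e,g) via R2 from cover(e,g)
round 3: derive conn(f,d) via R2 from cover(f,d)
round 3: derive conn(f,h) via R2 from cover(f,h)
round 3: derive conn(h,h) via R2 from cover(h,h)
round 3: derive conn(a,f) via R3 from conn(a,a), cites(a,f)
round 3: derive conn(a,h) via R3 from conn(a,a), cites(a,h)
round 3: derive conn(d,b) via R3 from conn(d,h), cites(h,b)
round 3: derive conn(e,b) via R3 from conn(e,h), cites(h,b)
round 3: derive conn(f,b) via R3 from conn(f,g), cites(g,b)
round 3: derive conn(f,f) via R3 from conn(f,e), cites(e,f)
round 3: derive conn(g,b) via R3 from conn(g,g), cites(g,b)
round 3: derive conn(g,e) via R3 from conn(g,g), cites(g,e)
round 3: derive conn(h,b) via R3 from conn(h,g), cites(g,b)
round 3: derive conn(h,e) via R3 from conn(h,g), cites(g,e)
round 4: derive conn(a,b) via R3 from conn(a,h), cites(h,b)
round 4: derive conn(a,d) via R3 from conn(a,h), cites(h,d)
round 4: derive conn(a,g) via R3 from conn(a,f), cites(f,g)
round 4: derive conn(b,e) via R3 from conn(b,g), cites(g,e)
round 4: derive conn(d,e) via R3 from conn(d,g), cites(g,e)
round 4: derive conn(e,e) via R3 from conn(e,g), cites(g,e)
round 4: derive conn(g,f) via R3 from conn(g,e), cites(e,f)
round 4: derive conn(h,f) via R3 from conn(h,e), cites(e,f)
round 5: derive conn(a,e) via R3 from conn(a,g), cites(g,e)
round 5: derive conn(b,f) via R3 from conn(b,e), cites(e,f)
round 5: derive conn(d,f) via R3 from conn(d,e), cites(e,f)
round 5: derive conn(e,f) via R3 from conn(e,e), cites(e,f)

no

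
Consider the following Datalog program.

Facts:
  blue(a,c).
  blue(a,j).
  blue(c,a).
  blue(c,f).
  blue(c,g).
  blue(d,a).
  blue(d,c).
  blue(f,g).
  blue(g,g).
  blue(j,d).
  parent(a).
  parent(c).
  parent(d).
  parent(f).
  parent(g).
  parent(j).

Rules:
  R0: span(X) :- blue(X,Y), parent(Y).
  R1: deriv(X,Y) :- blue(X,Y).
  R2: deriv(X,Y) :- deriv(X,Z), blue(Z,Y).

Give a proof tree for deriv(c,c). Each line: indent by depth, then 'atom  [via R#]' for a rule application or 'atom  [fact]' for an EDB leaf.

round 1: derive deriv(a,c) via R1 from blue(a,c)
round 1: derive deriv(a,j) via R1 from blue(a,j)
round 1: derive deriv(c,a) via R1 from blue(c,a)
round 1: derive deriv(c,f) via R1 from blue(c,f)
round 1: derive deriv(c,g) via R1 from blue(c,g)
round 1: derive deriv(d,a) via R1 from blue(d,a)
round 1: derive deriv(d,c) via R1 from blue(d,c)
round 1: derive deriv(f,g) via R1 from blue(f,g)
round 1: derive deriv(g,g) via R1 from blue(g,g)
round 1: derive deriv(j,d) via R1 from blue(j,d)
round 2: derive deriv(a,a) via R2 from deriv(a,c), blue(c,a)
round 2: derive deriv(a,d) via R2 from deriv(a,j), blue(j,d)
round 2: derive deriv(a,f) via R2 from deriv(a,c), blue(c,f)
round 2: derive deriv(a,g) via R2 from deriv(a,c), blue(c,g)
round 2: derive deriv(c,c) via R2 from deriv(c,a), blue(a,c)
round 2: derive deriv(c,j) via R2 from deriv(c,a), blue(a,j)
round 2: derive deriv(d,f) via R2 from deriv(d,c), blue(c,f)
round 2: derive deriv(d,g) via R2 from deriv(d,c), blue(c,g)
round 2: derive deriv(d,j) via R2 from deriv(d,a), blue(a,j)
round 2: derive deriv(j,a) via R2 from deriv(j,d), blue(d,a)
round 2: derive deriv(j,c) via R2 from deriv(j,d), blue(d,c)
round 3: derive deriv(c,d) via R2 from deriv(c,j), blue(j,d)
round 3: derive deriv(d,d) via R2 from deriv(d,j), blue(j,d)
round 3: derive deriv(j,f) via R2 from deriv(j,c), blue(c,f)
round 3: derive deriv(j,g) via R2 from deriv(j,c), blue(c,g)
round 3: derive deriv(j,j) via R2 from deriv(j,a), blue(a,j)

deriv(c,c)  [via R2]
  deriv(c,a)  [via R1]
    blue(c,a)  [fact]
  blue(a,c)  [fact]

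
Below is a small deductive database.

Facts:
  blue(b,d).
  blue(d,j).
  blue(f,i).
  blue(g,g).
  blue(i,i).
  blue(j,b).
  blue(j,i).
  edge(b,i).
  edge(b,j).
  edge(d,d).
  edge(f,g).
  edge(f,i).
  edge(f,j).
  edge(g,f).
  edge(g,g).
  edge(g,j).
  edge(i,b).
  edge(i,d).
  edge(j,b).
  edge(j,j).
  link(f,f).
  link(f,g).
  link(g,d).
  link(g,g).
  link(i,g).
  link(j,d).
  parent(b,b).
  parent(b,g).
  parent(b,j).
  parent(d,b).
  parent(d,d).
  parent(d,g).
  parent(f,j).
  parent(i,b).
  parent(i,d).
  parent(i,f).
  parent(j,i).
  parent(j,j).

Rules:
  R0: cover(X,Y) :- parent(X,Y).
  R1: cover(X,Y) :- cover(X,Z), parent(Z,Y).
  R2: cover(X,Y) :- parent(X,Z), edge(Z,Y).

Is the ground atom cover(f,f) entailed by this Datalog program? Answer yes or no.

round 1: derive cover(b,b) via R0 from parent(b,b)
round 1: derive cover(b,g) via R0 from parent(b,g)
round 1: derive cover(b,j) via R0 from parent(b,j)
round 1: derive cover(d,b) via R0 from parent(d,b)
round 1: derive cover(d,d) via R0 from parent(d,d)
round 1: derive cover(d,g) via R0 from parent(d,g)
round 1: derive cover(f,j) via R0 from parent(f,j)
round 1: derive cover(i,b) via R0 from parent(i,b)
round 1: derive cover(i,d) via R0 from parent(i,d)
round 1: derive cover(i,f) via R0 from parent(i,f)
round 1: derive cover(j,i) via R0 from parent(j,i)
round 1: derive cover(j,j) via R0 from parent(j,j)
round 1: derive cover(b,f) via R2 from parent(b,g), edge(g,f)
round 1: derive cover(b,i) via R2 from parent(b,b), edge(b,i)
round 1: derive cover(d,f) via R2 from parent(d,g), edge(g,f)
round 1: derive cover(d,i) via R2 from parent(d,b), edge(b,i)
round 1: derive cover(d,j) via R2 from parent(d,b), edge(b,j)
round 1: derive cover(f,b) via R2 from parent(f,j), edge(j,b)
round 1: derive cover(i,g) via R2 from parent(i,f), edge(f,g)
round 1: derive cover(i,i) via R2 from parent(i,b), edge(b,i)
round 1: derive cover(i,j) via R2 from parent(i,b), edge(b,j)
round 1: derive cover(j,b) via R2 from parent(j,i), edge(i,b)
round 1: derive cover(j,d) via R2 from parent(j,i), edge(i,d)
round 2: derive cover(b,d) via R1 from cover(b,i), parent(i,d)
round 2: derive cover(f,g) via R1 from cover(f,b), parent(b,g)
round 2: derive cover(f,i) via R1 from cover(f,j), parent(j,i)
round 2: derive cover(j,f) via R1 from cover(j,i), parent(i,f)
round 2: derive cover(j,g) via R1 from cover(j,b), parent(b,g)
round 3: derive cover(f,d) via R1 from cover(f,i), parent(i,d)
round 3: derive cover(f,f) via R1 from cover(f,i), parent(i,f)

yes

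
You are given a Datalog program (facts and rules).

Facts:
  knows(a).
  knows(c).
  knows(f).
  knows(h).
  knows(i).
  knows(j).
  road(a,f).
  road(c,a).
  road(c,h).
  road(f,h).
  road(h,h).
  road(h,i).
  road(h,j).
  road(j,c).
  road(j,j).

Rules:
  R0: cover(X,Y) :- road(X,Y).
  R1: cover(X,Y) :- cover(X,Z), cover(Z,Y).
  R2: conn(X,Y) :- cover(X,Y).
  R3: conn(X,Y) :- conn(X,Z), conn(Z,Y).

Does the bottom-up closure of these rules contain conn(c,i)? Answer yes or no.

yes

round 1: derive cover(a,f) via R0 from road(a,f)
round 1: derive cover(c,a) via R0 from road(c,a)
round 1: derive cover(c,h) via R0 from road(c,h)
round 1: derive cover(f,h) via R0 from road(f,h)
round 1: derive cover(h,h) via R0 from road(h,h)
round 1: derive cover(h,i) via R0 from road(h,i)
round 1: derive cover(h,j) via R0 from road(h,j)
round 1: derive cover(j,c) via R0 from road(j,c)
round 1: derive cover(j,j) via R0 from road(j,j)
round 2: derive cover(a,h) via R1 from cover(a,f), cover(f,h)
round 2: derive cover(c,f) via R1 from cover(c,a), cover(a,f)
round 2: derive cover(c,i) via R1 from cover(c,h), cover(h,i)
round 2: derive cover(c,j) via R1 from cover(c,h), cover(h,j)
round 2: derive cover(f,i) via R1 from cover(f,h), cover(h,i)
round 2: derive cover(f,j) via R1 from cover(f,h), cover(h,j)
round 2: derive cover(h,c) via R1 from cover(h,j), cover(j,c)
round 2: derive cover(j,a) via R1 from cover(j,c), cover(c,a)
round 2: derive cover(j,h) via R1 from cover(j,c), cover(c,h)
round 2: derive conn(a,f) via R2 from cover(a,f)
round 2: derive conn(c,a) via R2 from cover(c,a)
round 2: derive conn(c,h) via R2 from cover(c,h)
round 2: derive conn(f,h) via R2 from cover(f,h)
round 2: derive conn(h,h) via R2 from cover(h,h)
round 2: derive conn(h,i) via R2 from cover(h,i)
round 2: derive conn(h,j) via R2 from cover(h,j)
round 2: derive conn(j,c) via R2 from cover(j,c)
round 2: derive conn(j,j) via R2 from cover(j,j)
round 3: derive cover(a,c) via R1 from cover(a,h), cover(h,c)
round 3: derive cover(a,i) via R1 from cover(a,f), cover(f,i)
round 3: derive cover(a,j) via R1 from cover(a,f), cover(f,j)
round 3: derive cover(c,c) via R1 from cover(c,h), cover(h,c)
round 3: derive cover(f,a) via R1 from cover(f,j), cover(j,a)
round 3: derive cover(f,c) via R1 from cover(f,h), cover(h,c)
round 3: derive cover(h,a) via R1 from cover(h,c), cover(c,a)
round 3: derive cover(h,f) via R1 from cover(h,c), cover(c,f)
round 3: derive cover(j,f) via R1 from cover(j,a), cover(a,f)
round 3: derive cover(j,i) via R1 from cover(j,c), cover(c,i)
round 3: derive conn(a,h) via R2 from cover(a,h)
round 3: derive conn(c,f) via R2 from cover(c,f)
round 3: derive conn(c,i) via R2 from cover(c,i)
round 3: derive conn(c,j) via R2 from cover(c,j)
round 3: derive conn(f,i) via R2 from cover(f,i)
round 3: derive conn(f,j) via R2 from cover(f,j)
round 3: derive conn(h,c) via R2 from cover(h,c)
round 3: derive conn(j,a) via R2 from cover(j,a)
round 3: derive conn(j,h) via R2 from cover(j,h)
round 4: derive cover(a,a) via R1 from cover(a,c), cover(c,a)
round 4: derive cover(f,f) via R1 from cover(f,a), cover(a,f)
round 4: derive conn(a,c) via R2 from cover(a,c)
round 4: derive conn(a,i) via R2 from cover(a,i)
round 4: derive conn(a,j) via R2 from cover(a,j)
round 4: derive conn(c,c) via R2 from cover(c,c)
round 4: derive conn(f,a) via R2 from cover(f,a)
round 4: derive conn(f,c) via R2 from cover(f,c)
round 4: derive conn(h,a) via R2 from cover(h,a)
round 4: derive conn(h,f) via R2 from cover(h,f)
round 4: derive conn(j,f) via R2 from cover(j,f)
round 4: derive conn(j,i) via R2 from cover(j,i)
round 5: derive conn(a,a) via R2 from cover(a,a)
round 5: derive conn(f,f) via R2 from cover(f,f)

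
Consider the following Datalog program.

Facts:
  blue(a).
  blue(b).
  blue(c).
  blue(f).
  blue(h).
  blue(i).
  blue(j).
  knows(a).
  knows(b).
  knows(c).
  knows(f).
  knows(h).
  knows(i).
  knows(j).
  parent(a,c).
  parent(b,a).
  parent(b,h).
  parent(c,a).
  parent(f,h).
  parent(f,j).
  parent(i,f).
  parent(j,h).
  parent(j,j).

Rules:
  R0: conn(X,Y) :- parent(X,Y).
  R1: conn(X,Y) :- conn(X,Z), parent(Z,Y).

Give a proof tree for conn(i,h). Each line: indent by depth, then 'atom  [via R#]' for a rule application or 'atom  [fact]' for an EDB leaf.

conn(i,h)  [via R1]
  conn(i,f)  [via R0]
    parent(i,f)  [fact]
  parent(f,h)  [fact]

round 1: derive conn(a,c) via R0 from parent(a,c)
round 1: derive conn(b,a) via R0 from parent(b,a)
round 1: derive conn(b,h) via R0 from parent(b,h)
round 1: derive conn(c,a) via R0 from parent(c,a)
round 1: derive conn(f,h) via R0 from parent(f,h)
round 1: derive conn(f,j) via R0 from parent(f,j)
round 1: derive conn(i,f) via R0 from parent(i,f)
round 1: derive conn(j,h) via R0 from parent(j,h)
round 1: derive conn(j,j) via R0 from parent(j,j)
round 2: derive conn(a,a) via R1 from conn(a,c), parent(c,a)
round 2: derive conn(b,c) via R1 from conn(b,a), parent(a,c)
round 2: derive conn(c,c) via R1 from conn(c,a), parent(a,c)
round 2: derive conn(i,h) via R1 from conn(i,f), parent(f,h)
round 2: derive conn(i,j) via R1 from conn(i,f), parent(f,j)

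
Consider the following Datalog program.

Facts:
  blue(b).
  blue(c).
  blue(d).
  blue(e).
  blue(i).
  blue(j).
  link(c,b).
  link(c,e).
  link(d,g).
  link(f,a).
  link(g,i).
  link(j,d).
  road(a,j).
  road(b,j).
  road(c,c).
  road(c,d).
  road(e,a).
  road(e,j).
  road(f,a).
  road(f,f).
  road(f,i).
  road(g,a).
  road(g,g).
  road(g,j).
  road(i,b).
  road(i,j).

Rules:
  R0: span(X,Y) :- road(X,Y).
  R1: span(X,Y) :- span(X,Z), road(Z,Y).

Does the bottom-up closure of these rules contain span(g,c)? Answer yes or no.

round 1: derive span(a,j) via R0 from road(a,j)
round 1: derive span(b,j) via R0 from road(b,j)
round 1: derive span(c,c) via R0 from road(c,c)
round 1: derive span(c,d) via R0 from road(c,d)
round 1: derive span(e,a) via R0 from road(e,a)
round 1: derive span(e,j) via R0 from road(e,j)
round 1: derive span(f,a) via R0 from road(f,a)
round 1: derive span(f,f) via R0 from road(f,f)
round 1: derive span(f,i) via R0 from road(f,i)
round 1: derive span(g,a) via R0 from road(g,a)
round 1: derive span(g,g) via R0 from road(g,g)
round 1: derive span(g,j) via R0 from road(g,j)
round 1: derive span(i,b) via R0 from road(i,b)
round 1: derive span(i,j) via R0 from road(i,j)
round 2: derive span(f,b) via R1 from span(f,i), road(i,b)
round 2: derive span(f,j) via R1 from span(f,a), road(a,j)

no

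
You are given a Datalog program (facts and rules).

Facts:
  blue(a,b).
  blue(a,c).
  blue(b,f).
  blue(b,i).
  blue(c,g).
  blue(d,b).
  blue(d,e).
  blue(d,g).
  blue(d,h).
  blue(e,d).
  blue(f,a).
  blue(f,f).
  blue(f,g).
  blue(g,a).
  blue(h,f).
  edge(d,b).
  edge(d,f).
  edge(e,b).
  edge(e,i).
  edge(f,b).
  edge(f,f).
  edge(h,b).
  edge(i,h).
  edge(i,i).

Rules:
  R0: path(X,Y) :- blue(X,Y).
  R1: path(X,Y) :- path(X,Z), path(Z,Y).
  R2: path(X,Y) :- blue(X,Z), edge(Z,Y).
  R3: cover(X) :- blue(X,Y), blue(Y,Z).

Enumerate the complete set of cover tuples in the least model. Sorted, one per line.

cover(a)
cover(b)
cover(c)
cover(d)
cover(e)
cover(f)
cover(g)
cover(h)

round 1: derive cover(a) via R3 from blue(a,b), blue(b,f)
round 1: derive cover(b) via R3 from blue(b,f), blue(f,a)
round 1: derive cover(c) via R3 from blue(c,g), blue(g,a)
round 1: derive cover(d) via R3 from blue(d,b), blue(b,f)
round 1: derive cover(e) via R3 from blue(e,d), blue(d,b)
round 1: derive cover(f) via R3 from blue(f,a), blue(a,b)
round 1: derive cover(g) via R3 from blue(g,a), blue(a,b)
round 1: derive cover(h) via R3 from blue(h,f), blue(f,a)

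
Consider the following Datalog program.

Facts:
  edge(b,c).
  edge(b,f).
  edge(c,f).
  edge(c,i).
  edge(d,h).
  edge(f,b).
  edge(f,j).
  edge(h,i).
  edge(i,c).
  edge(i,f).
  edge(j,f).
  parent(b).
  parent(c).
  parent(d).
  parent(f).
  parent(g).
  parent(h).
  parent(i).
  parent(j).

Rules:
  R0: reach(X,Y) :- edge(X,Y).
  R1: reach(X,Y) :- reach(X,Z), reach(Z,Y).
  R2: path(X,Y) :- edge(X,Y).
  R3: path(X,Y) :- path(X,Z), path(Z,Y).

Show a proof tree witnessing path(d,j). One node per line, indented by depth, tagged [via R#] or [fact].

path(d,j)  [via R3]
  path(d,i)  [via R3]
    path(d,h)  [via R2]
      edge(d,h)  [fact]
    path(h,i)  [via R2]
      edge(h,i)  [fact]
  path(i,j)  [via R3]
    path(i,f)  [via R2]
      edge(i,f)  [fact]
    path(f,j)  [via R2]
      edge(f,j)  [fact]

round 1: derive path(b,c) via R2 from edge(b,c)
round 1: derive path(b,f) via R2 from edge(b,f)
round 1: derive path(c,f) via R2 from edge(c,f)
round 1: derive path(c,i) via R2 from edge(c,i)
round 1: derive path(d,h) via R2 from edge(d,h)
round 1: derive path(f,b) via R2 from edge(f,b)
round 1: derive path(f,j) via R2 from edge(f,j)
round 1: derive path(h,i) via R2 from edge(h,i)
round 1: derive path(i,c) via R2 from edge(i,c)
round 1: derive path(i,f) via R2 from edge(i,f)
round 1: derive path(j,f) via R2 from edge(j,f)
round 2: derive path(b,b) via R3 from path(b,f), path(f,b)
round 2: derive path(b,i) via R3 from path(b,c), path(c,i)
round 2: derive path(b,j) via R3 from path(b,f), path(f,j)
round 2: derive path(c,b) via R3 from path(c,f), path(f,b)
round 2: derive path(c,c) via R3 from path(c,i), path(i,c)
round 2: derive path(c,j) via R3 from path(c,f), path(f,j)
round 2: derive path(d,i) via R3 from path(d,h), path(h,i)
round 2: derive path(f,c) via R3 from path(f,b), path(b,c)
round 2: derive path(f,f) via R3 from path(f,b), path(b,f)
round 2: derive path(h,c) via R3 from path(h,i), path(i,c)
round 2: derive path(h,f) via R3 from path(h,i), path(i,f)
round 2: derive path(i,b) via R3 from path(i,f), path(f,b)
round 2: derive path(i,i) via R3 from path(i,c), path(c,i)
round 2: derive path(i,j) via R3 from path(i,f), path(f,j)
round 2: derive path(j,b) via R3 from path(j,f), path(f,b)
round 2: derive path(j,j) via R3 from path(j,f), path(f,j)
round 3: derive path(d,b) via R3 from path(d,i), path(i,b)
round 3: derive path(d,c) via R3 from path(d,h), path(h,c)
round 3: derive path(d,f) via R3 from path(d,h), path(h,f)
round 3: derive path(d,j) via R3 from path(d,i), path(i,j)
round 3: derive path(f,i) via R3 from path(f,b), path(b,i)
round 3: derive path(h,b) via R3 from path(h,c), path(c,b)
round 3: derive path(h,j) via R3 from path(h,c), path(c,j)
round 3: derive path(j,c) via R3 from path(j,b), path(b,c)
round 3: derive path(j,i) via R3 from path(j,b), path(b,i)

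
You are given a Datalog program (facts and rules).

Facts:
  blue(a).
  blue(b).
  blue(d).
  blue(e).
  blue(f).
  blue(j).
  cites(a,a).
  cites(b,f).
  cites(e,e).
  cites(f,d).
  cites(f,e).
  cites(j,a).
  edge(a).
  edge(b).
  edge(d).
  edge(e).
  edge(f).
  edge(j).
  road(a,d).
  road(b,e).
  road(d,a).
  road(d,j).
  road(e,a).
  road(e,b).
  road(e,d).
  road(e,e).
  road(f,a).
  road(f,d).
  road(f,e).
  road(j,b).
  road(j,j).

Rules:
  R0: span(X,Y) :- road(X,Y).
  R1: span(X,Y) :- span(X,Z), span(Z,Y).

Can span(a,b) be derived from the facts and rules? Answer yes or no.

round 1: derive span(a,d) via R0 from road(a,d)
round 1: derive span(b,e) via R0 from road(b,e)
round 1: derive span(d,a) via R0 from road(d,a)
round 1: derive span(d,j) via R0 from road(d,j)
round 1: derive span(e,a) via R0 from road(e,a)
round 1: derive span(e,b) via R0 from road(e,b)
round 1: derive span(e,d) via R0 from road(e,d)
round 1: derive span(e,e) via R0 from road(e,e)
round 1: derive span(f,a) via R0 from road(f,a)
round 1: derive span(f,d) via R0 from road(f,d)
round 1: derive span(f,e) via R0 from road(f,e)
round 1: derive span(j,b) via R0 from road(j,b)
round 1: derive span(j,j) via R0 from road(j,j)
round 2: derive span(a,a) via R1 from span(a,d), span(d,a)
round 2: derive span(a,j) via R1 from span(a,d), span(d,j)
round 2: derive span(b,a) via R1 from span(b,e), span(e,a)
round 2: derive span(b,b) via R1 from span(b,e), span(e,b)
round 2: derive span(b,d) via R1 from span(b,e), span(e,d)
round 2: derive span(d,b) via R1 from span(d,j), span(j,b)
round 2: derive span(d,d) via R1 from span(d,a), span(a,d)
round 2: derive span(e,j) via R1 from span(e,d), span(d,j)
round 2: derive span(f,b) via R1 from span(f,e), span(e,b)
round 2: derive span(f,j) via R1 from span(f,d), span(d,j)
round 2: derive span(j,e) via R1 from span(j,b), span(b,e)
round 3: derive span(a,b) via R1 from span(a,d), span(d,b)
round 3: derive span(a,e) via R1 from span(a,j), span(j,e)
round 3: derive span(b,j) via R1 from span(b,a), span(a,j)
round 3: derive span(d,e) via R1 from span(d,b), span(b,e)
round 3: derive span(j,a) via R1 from span(j,b), span(b,a)
round 3: derive span(j,d) via R1 from span(j,b), span(b,d)

yes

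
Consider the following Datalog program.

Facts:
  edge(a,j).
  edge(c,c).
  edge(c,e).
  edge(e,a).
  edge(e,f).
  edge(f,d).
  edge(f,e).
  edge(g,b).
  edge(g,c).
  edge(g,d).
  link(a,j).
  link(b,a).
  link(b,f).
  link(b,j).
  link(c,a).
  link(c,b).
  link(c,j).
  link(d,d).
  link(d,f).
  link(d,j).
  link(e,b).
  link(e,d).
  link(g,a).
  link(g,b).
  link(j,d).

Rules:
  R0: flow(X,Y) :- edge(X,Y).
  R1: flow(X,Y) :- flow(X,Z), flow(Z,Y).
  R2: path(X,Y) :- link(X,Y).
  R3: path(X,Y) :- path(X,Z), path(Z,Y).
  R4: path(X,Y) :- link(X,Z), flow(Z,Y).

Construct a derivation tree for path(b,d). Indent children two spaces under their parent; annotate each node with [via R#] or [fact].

path(b,d)  [via R3]
  path(b,j)  [via R2]
    link(b,j)  [fact]
  path(j,d)  [via R2]
    link(j,d)  [fact]

round 1: derive flow(a,j) via R0 from edge(a,j)
round 1: derive flow(c,c) via R0 from edge(c,c)
round 1: derive flow(c,e) via R0 from edge(c,e)
round 1: derive flow(e,a) via R0 from edge(e,a)
round 1: derive flow(e,f) via R0 from edge(e,f)
round 1: derive flow(f,d) via R0 from edge(f,d)
round 1: derive flow(f,e) via R0 from edge(f,e)
round 1: derive flow(g,b) via R0 from edge(g,b)
round 1: derive flow(g,c) via R0 from edge(g,c)
round 1: derive flow(g,d) via R0 from edge(g,d)
round 1: derive path(a,j) via R2 from link(a,j)
round 1: derive path(b,a) via R2 from link(b,a)
round 1: derive path(b,f) via R2 from link(b,f)
round 1: derive path(b,j) via R2 from link(b,j)
round 1: derive path(c,a) via R2 from link(c,a)
round 1: derive path(c,b) via R2 from link(c,b)
round 1: derive path(c,j) via R2 from link(c,j)
round 1: derive path(d,d) via R2 from link(d,d)
round 1: derive path(d,f) via R2 from link(d,f)
round 1: derive path(d,j) via R2 from link(d,j)
round 1: derive path(e,b) via R2 from link(e,b)
round 1: derive path(e,d) via R2 from link(e,d)
round 1: derive path(g,a) via R2 from link(g,a)
round 1: derive path(g,b) via R2 from link(g,b)
round 1: derive path(j,d) via R2 from link(j,d)
round 2: derive flow(c,a) via R1 from flow(c,e), flow(e,a)
round 2: derive flow(c,f) via R1 from flow(c,e), flow(e,f)
round 2: derive flow(e,d) via R1 from flow(e,f), flow(f,d)
round 2: derive flow(e,e) via R1 from flow(e,f), flow(f,e)
round 2: derive flow(e,j) via R1 from flow(e,a), flow(a,j)
round 2: derive flow(f,a) via R1 from flow(f,e), flow(e,a)
round 2: derive flow(f,f) via R1 from flow(f,e), flow(e,f)
round 2: derive flow(g,e) via R1 from flow(g,c), flow(c,e)
round 2: derive path(a,d) via R3 from path(a,j), path(j,d)
round 2: derive path(b,d) via R3 from path(b,j), path(j,d)
round 2: derive path(c,d) via R3 from path(c,j), path(j,d)
round 2: derive path(c,f) via R3 from path(c,b), path(b,f)
round 2: derive path(e,a) via R3 from path(e,b), path(b,a)
round 2: derive path(e,f) via R3 from path(e,b), path(b,f)
round 2: derive path(e,j) via R3 from path(e,b), path(b,j)
round 2: derive path(g,f) via R3 from path(g,b), path(b,f)
round 2: derive path(g,j) via R3 from path(g,a), path(a,j)
round 2: derive path(j,f) via R3 from path(j,d), path(d,f)
round 2: derive path(j,j) via R3 from path(j,d), path(d,j)
round 2: derive path(b,e) via R4 from link(b,f), flow(f,e)
round 2: derive path(d,e) via R4 from link(d,f), flow(f,e)
round 3: derive flow(c,d) via R1 from flow(c,e), flow(e,d)
round 3: derive flow(c,j) via R1 from flow(c,a), flow(a,j)
round 3: derive flow(f,j) via R1 from flow(f,a), flow(a,j)
round 3: derive flow(g,a) via R1 from flow(g,c), flow(c,a)
round 3: derive flow(g,f) via R1 from flow(g,c), flow(c,f)
round 3: derive flow(g,j) via R1 from flow(g,e), flow(e,j)
round 3: derive path(a,e) via R3 from path(a,d), path(d,e)
round 3: derive path(a,f) via R3 from path(a,d), path(d,f)
round 3: derive path(b,b) via R3 from path(b,e), path(e,b)
round 3: derive path(c,e) via R3 from path(c,b), path(b,e)
round 3: derive path(d,a) via R3 from path(d,e), path(e,a)
round 3: derive path(d,b) via R3 from path(d,e), path(e,b)
round 3: derive path(e,e) via R3 from path(e,b), path(b,e)
round 3: derive path(g,d) via R3 from path(g,a), path(a,d)
round 3: derive path(g,e) via R3 from path(g,b), path(b,e)
round 3: derive path(j,e) via R3 from path(j,d), path(d,e)
round 4: derive path(a,a) via R3 from path(a,d), path(d,a)
round 4: derive path(a,b) via R3 from path(a,d), path(d,b)
round 4: derive path(j,a) via R3 from path(j,d), path(d,a)
round 4: derive path(j,b) via R3 from path(j,d), path(d,b)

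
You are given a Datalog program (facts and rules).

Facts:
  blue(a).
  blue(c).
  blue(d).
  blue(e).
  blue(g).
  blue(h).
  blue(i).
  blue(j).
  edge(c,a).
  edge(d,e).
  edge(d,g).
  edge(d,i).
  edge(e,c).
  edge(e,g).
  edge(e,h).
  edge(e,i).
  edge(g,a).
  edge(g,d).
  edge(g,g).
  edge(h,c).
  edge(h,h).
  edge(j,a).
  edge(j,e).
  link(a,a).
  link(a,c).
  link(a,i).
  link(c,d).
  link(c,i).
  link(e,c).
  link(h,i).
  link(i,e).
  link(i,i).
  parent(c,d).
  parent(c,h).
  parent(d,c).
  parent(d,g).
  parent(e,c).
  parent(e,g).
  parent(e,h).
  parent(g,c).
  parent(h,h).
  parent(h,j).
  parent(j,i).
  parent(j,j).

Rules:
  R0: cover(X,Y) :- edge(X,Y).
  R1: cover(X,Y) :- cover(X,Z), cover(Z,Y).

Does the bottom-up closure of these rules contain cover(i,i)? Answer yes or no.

no

round 1: derive cover(c,a) via R0 from edge(c,a)
round 1: derive cover(d,e) via R0 from edge(d,e)
round 1: derive cover(d,g) via R0 from edge(d,g)
round 1: derive cover(d,i) via R0 from edge(d,i)
round 1: derive cover(e,c) via R0 from edge(e,c)
round 1: derive cover(e,g) via R0 from edge(e,g)
round 1: derive cover(e,h) via R0 from edge(e,h)
round 1: derive cover(e,i) via R0 from edge(e,i)
round 1: derive cover(g,a) via R0 from edge(g,a)
round 1: derive cover(g,d) via R0 from edge(g,d)
round 1: derive cover(g,g) via R0 from edge(g,g)
round 1: derive cover(h,c) via R0 from edge(h,c)
round 1: derive cover(h,h) via R0 from edge(h,h)
round 1: derive cover(j,a) via R0 from edge(j,a)
round 1: derive cover(j,e) via R0 from edge(j,e)
round 2: derive cover(d,a) via R1 from cover(d,g), cover(g,a)
round 2: derive cover(d,c) via R1 from cover(d,e), cover(e,c)
round 2: derive cover(d,d) via R1 from cover(d,g), cover(g,d)
round 2: derive cover(d,h) via R1 from cover(d,e), cover(e,h)
round 2: derive cover(e,a) via R1 from cover(e,c), cover(c,a)
round 2: derive cover(e,d) via R1 from cover(e,g), cover(g,d)
round 2: derive cover(g,e) via R1 from cover(g,d), cover(d,e)
round 2: derive cover(g,i) via R1 from cover(g,d), cover(d,i)
round 2: derive cover(h,a) via R1 from cover(h,c), cover(c,a)
round 2: derive cover(j,c) via R1 from cover(j,e), cover(e,c)
round 2: derive cover(j,g) via R1 from cover(j,e), cover(e,g)
round 2: derive cover(j,h) via R1 from cover(j,e), cover(e,h)
round 2: derive cover(j,i) via R1 from cover(j,e), cover(e,i)
round 3: derive cover(e,e) via R1 from cover(e,d), cover(d,e)
round 3: derive cover(g,c) via R1 from cover(g,d), cover(d,c)
round 3: derive cover(g,h) via R1 from cover(g,d), cover(d,h)
round 3: derive cover(j,d) via R1 from cover(j,e), cover(e,d)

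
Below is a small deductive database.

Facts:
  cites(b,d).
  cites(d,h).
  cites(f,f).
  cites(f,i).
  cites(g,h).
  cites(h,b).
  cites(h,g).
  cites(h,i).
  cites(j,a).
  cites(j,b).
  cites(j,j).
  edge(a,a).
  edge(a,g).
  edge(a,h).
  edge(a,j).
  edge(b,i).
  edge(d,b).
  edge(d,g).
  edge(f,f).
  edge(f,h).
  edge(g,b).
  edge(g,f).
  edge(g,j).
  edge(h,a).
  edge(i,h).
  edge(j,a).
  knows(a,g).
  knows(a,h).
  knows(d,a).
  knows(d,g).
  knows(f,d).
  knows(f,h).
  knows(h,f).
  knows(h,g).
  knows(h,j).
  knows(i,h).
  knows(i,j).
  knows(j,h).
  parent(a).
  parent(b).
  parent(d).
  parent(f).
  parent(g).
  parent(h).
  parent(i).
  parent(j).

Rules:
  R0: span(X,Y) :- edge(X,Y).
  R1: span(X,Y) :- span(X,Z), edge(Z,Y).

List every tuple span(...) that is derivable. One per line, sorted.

span(a,a)
span(a,b)
span(a,f)
span(a,g)
span(a,h)
span(a,i)
span(a,j)
span(b,a)
span(b,b)
span(b,f)
span(b,g)
span(b,h)
span(b,i)
span(b,j)
span(d,a)
span(d,b)
span(d,f)
span(d,g)
span(d,h)
span(d,i)
span(d,j)
span(f,a)
span(f,b)
span(f,f)
span(f,g)
span(f,h)
span(f,i)
span(f,j)
span(g,a)
span(g,b)
span(g,f)
span(g,g)
span(g,h)
span(g,i)
span(g,j)
span(h,a)
span(h,b)
span(h,f)
span(h,g)
span(h,h)
span(h,i)
span(h,j)
span(i,a)
span(i,b)
span(i,f)
span(i,g)
span(i,h)
span(i,i)
span(i,j)
span(j,a)
span(j,b)
span(j,f)
span(j,g)
span(j,h)
span(j,i)
span(j,j)

round 1: derive span(a,a) via R0 from edge(a,a)
round 1: derive span(a,g) via R0 from edge(a,g)
round 1: derive span(a,h) via R0 from edge(a,h)
round 1: derive span(a,j) via R0 from edge(a,j)
round 1: derive span(b,i) via R0 from edge(b,i)
round 1: derive span(d,b) via R0 from edge(d,b)
round 1: derive span(d,g) via R0 from edge(d,g)
round 1: derive span(f,f) via R0 from edge(f,f)
round 1: derive span(f,h) via R0 from edge(f,h)
round 1: derive span(g,b) via R0 from edge(g,b)
round 1: derive span(g,f) via R0 from edge(g,f)
round 1: derive span(g,j) via R0 from edge(g,j)
round 1: derive span(h,a) via R0 from edge(h,a)
round 1: derive span(i,h) via R0 from edge(i,h)
round 1: derive span(j,a) via R0 from edge(j,a)
round 2: derive span(a,b) via R1 from span(a,g), edge(g,b)
round 2: derive span(a,f) via R1 from span(a,g), edge(g,f)
round 2: derive span(b,h) via R1 from span(b,i), edge(i,h)
round 2: derive span(d,f) via R1 from span(d,g), edge(g,f)
round 2: derive span(d,i) via R1 from span(d,b), edge(b,i)
round 2: derive span(d,j) via R1 from span(d,g), edge(g,j)
round 2: derive span(f,a) via R1 from span(f,h), edge(h,a)
round 2: derive span(g,a) via R1 from span(g,j), edge(j,a)
round 2: derive span(g,h) via R1 from span(g,f), edge(f,h)
round 2: derive span(g,i) via R1 from span(g,b), edge(b,i)
round 2: derive span(h,g) via R1 from span(h,a), edge(a,g)
round 2: derive span(h,h) via R1 from span(h,a), edge(a,h)
round 2: derive span(h,j) via R1 from span(h,a), edge(a,j)
round 2: derive span(i,a) via R1 from span(i,h), edge(h,a)
round 2: derive span(j,g) via R1 from span(j,a), edge(a,g)
round 2: derive span(j,h) via R1 from span(j,a), edge(a,h)
round 2: derive span(j,j) via R1 from span(j,a), edge(a,j)
round 3: derive span(a,i) via R1 from span(a,b), edge(b,i)
round 3: derive span(b,a) via R1 from span(b,h), edge(h,a)
round 3: derive span(d,a) via R1 from span(d,j), edge(j,a)
round 3: derive span(d,h) via R1 from span(d,f), edge(f,h)
round 3: derive span(f,g) via R1 from span(f,a), edge(a,g)
round 3: derive span(f,j) via R1 from span(f,a), edge(a,j)
round 3: derive span(g,g) via R1 from span(g,a), edge(a,g)
round 3: derive span(h,b) via R1 from span(h,g), edge(g,b)
round 3: derive span(h,f) via R1 from span(h,g), edge(g,f)
round 3: derive span(i,g) via R1 from span(i,a), edge(a,g)
round 3: derive span(i,j) via R1 from span(i,a), edge(a,j)
round 3: derive span(j,b) via R1 from span(j,g), edge(g,b)
round 3: derive span(j,f) via R1 from span(j,g), edge(g,f)
round 4: derive span(b,g) via R1 from span(b,a), edge(a,g)
round 4: derive span(b,j) via R1 from span(b,a), edge(a,j)
round 4: derive span(f,b) via R1 from span(f,g), edge(g,b)
round 4: derive span(h,i) via R1 from span(h,b), edge(b,i)
round 4: derive span(i,b) via R1 from span(i,g), edge(g,b)
round 4: derive span(i,f) via R1 from span(i,g), edge(g,f)
round 4: derive span(j,i) via R1 from span(j,b), edge(b,i)
round 5: derive span(b,b) via R1 from span(b,g), edge(g,b)
round 5: derive span(b,f) via R1 from span(b,g), edge(g,f)
round 5: derive span(f,i) via R1 from span(f,b), edge(b,i)
round 5: derive span(i,i) via R1 from span(i,b), edge(b,i)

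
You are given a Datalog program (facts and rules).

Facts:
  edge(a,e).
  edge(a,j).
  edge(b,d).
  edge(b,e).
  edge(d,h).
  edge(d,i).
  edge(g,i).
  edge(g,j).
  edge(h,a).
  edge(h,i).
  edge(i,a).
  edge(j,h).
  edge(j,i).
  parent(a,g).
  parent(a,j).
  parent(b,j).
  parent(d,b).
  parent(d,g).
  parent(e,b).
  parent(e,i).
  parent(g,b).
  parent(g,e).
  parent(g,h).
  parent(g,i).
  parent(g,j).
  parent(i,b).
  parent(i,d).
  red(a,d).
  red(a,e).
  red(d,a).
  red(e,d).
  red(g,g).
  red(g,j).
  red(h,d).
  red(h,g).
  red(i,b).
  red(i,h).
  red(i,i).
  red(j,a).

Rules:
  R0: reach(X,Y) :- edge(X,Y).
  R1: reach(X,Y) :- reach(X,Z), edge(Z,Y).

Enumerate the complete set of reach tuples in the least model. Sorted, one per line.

round 1: derive reach(a,e) via R0 from edge(a,e)
round 1: derive reach(a,j) via R0 from edge(a,j)
round 1: derive reach(b,d) via R0 from edge(b,d)
round 1: derive reach(b,e) via R0 from edge(b,e)
round 1: derive reach(d,h) via R0 from edge(d,h)
round 1: derive reach(d,i) via R0 from edge(d,i)
round 1: derive reach(g,i) via R0 from edge(g,i)
round 1: derive reach(g,j) via R0 from edge(g,j)
round 1: derive reach(h,a) via R0 from edge(h,a)
round 1: derive reach(h,i) via R0 from edge(h,i)
round 1: derive reach(i,a) via R0 from edge(i,a)
round 1: derive reach(j,h) via R0 from edge(j,h)
round 1: derive reach(j,i) via R0 from edge(j,i)
round 2: derive reach(a,h) via R1 from reach(a,j), edge(j,h)
round 2: derive reach(a,i) via R1 from reach(a,j), edge(j,i)
round 2: derive reach(b,h) via R1 from reach(b,d), edge(d,h)
round 2: derive reach(b,i) via R1 from reach(b,d), edge(d,i)
round 2: derive reach(d,a) via R1 from reach(d,h), edge(h,a)
round 2: derive reach(g,a) via R1 from reach(g,i), edge(i,a)
round 2: derive reach(g,h) via R1 from reach(g,j), edge(j,h)
round 2: derive reach(h,e) via R1 from reach(h,a), edge(a,e)
round 2: derive reach(h,j) via R1 from reach(h,a), edge(a,j)
round 2: derive reach(i,e) via R1 from reach(i,a), edge(a,e)
round 2: derive reach(i,j) via R1 from reach(i,a), edge(a,j)
round 2: derive reach(j,a) via R1 from reach(j,h), edge(h,a)
round 3: derive reach(a,a) via R1 from reach(a,h), edge(h,a)
round 3: derive reach(b,a) via R1 from reach(b,h), edge(h,a)
round 3: derive reach(d,e) via R1 from reach(d,a), edge(a,e)
round 3: derive reach(d,j) via R1 from reach(d,a), edge(a,j)
round 3: derive reach(g,e) via R1 from reach(g,a), edge(a,e)
round 3: derive reach(h,h) via R1 from reach(h,j), edge(j,h)
round 3: derive reach(i,h) via R1 from reach(i,j), edge(j,h)
round 3: derive reach(i,i) via R1 from reach(i,j), edge(j,i)
round 3: derive reach(j,e) via R1 from reach(j,a), edge(a,e)
round 3: derive reach(j,j) via R1 from reach(j,a), edge(a,j)
round 4: derive reach(b,j) via R1 from reach(b,a), edge(a,j)

reach(a,a)
reach(a,e)
reach(a,h)
reach(a,i)
reach(a,j)
reach(b,a)
reach(b,d)
reach(b,e)
reach(b,h)
reach(b,i)
reach(b,j)
reach(d,a)
reach(d,e)
reach(d,h)
reach(d,i)
reach(d,j)
reach(g,a)
reach(g,e)
reach(g,h)
reach(g,i)
reach(g,j)
reach(h,a)
reach(h,e)
reach(h,h)
reach(h,i)
reach(h,j)
reach(i,a)
reach(i,e)
reach(i,h)
reach(i,i)
reach(i,j)
reach(j,a)
reach(j,e)
reach(j,h)
reach(j,i)
reach(j,j)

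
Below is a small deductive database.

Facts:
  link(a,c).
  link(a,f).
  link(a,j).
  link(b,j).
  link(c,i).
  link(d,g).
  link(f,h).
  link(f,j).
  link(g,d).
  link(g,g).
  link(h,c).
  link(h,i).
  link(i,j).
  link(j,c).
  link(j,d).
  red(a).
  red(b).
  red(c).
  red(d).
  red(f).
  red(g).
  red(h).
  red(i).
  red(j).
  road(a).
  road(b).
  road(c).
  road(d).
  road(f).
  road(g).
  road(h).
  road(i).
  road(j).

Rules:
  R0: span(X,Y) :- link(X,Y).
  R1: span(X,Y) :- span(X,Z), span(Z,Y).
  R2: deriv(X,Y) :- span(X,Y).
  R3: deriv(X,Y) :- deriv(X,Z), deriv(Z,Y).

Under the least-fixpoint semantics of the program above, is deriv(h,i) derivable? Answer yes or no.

yes

round 1: derive span(a,c) via R0 from link(a,c)
round 1: derive span(a,f) via R0 from link(a,f)
round 1: derive span(a,j) via R0 from link(a,j)
round 1: derive span(b,j) via R0 from link(b,j)
round 1: derive span(c,i) via R0 from link(c,i)
round 1: derive span(d,g) via R0 from link(d,g)
round 1: derive span(f,h) via R0 from link(f,h)
round 1: derive span(f,j) via R0 from link(f,j)
round 1: derive span(g,d) via R0 from link(g,d)
round 1: derive span(g,g) via R0 from link(g,g)
round 1: derive span(h,c) via R0 from link(h,c)
round 1: derive span(h,i) via R0 from link(h,i)
round 1: derive span(i,j) via R0 from link(i,j)
round 1: derive span(j,c) via R0 from link(j,c)
round 1: derive span(j,d) via R0 from link(j,d)
round 2: derive span(a,d) via R1 from span(a,j), span(j,d)
round 2: derive span(a,h) via R1 from span(a,f), span(f,h)
round 2: derive span(a,i) via R1 from span(a,c), span(c,i)
round 2: derive span(b,c) via R1 from span(b,j), span(j,c)
round 2: derive span(b,d) via R1 from span(b,j), span(j,d)
round 2: derive span(c,j) via R1 from span(c,i), span(i,j)
round 2: derive span(d,d) via R1 from span(d,g), span(g,d)
round 2: derive span(f,c) via R1 from span(f,h), span(h,c)
round 2: derive span(f,d) via R1 from span(f,j), span(j,d)
round 2: derive span(f,i) via R1 from span(f,h), span(h,i)
round 2: derive span(h,j) via R1 from span(h,i), span(i,j)
round 2: derive span(i,c) via R1 from span(i,j), span(j,c)
round 2: derive span(i,d) via R1 from span(i,j), span(j,d)
round 2: derive span(j,g) via R1 from span(j,d), span(d,g)
round 2: derive span(j,i) via R1 from span(j,c), span(c,i)
round 2: derive deriv(a,c) via R2 from span(a,c)
round 2: derive deriv(a,f) via R2 from span(a,f)
round 2: derive deriv(a,j) via R2 from span(a,j)
round 2: derive deriv(b,j) via R2 from span(b,j)
round 2: derive deriv(c,i) via R2 from span(c,i)
round 2: derive deriv(d,g) via R2 from span(d,g)
round 2: derive deriv(f,h) via R2 from span(f,h)
round 2: derive deriv(f,j) via R2 from span(f,j)
round 2: derive deriv(g,d) via R2 from span(g,d)
round 2: derive deriv(g,g) via R2 from span(g,g)
round 2: derive deriv(h,c) via R2 from span(h,c)
round 2: derive deriv(h,i) via R2 from span(h,i)
round 2: derive deriv(i,j) via R2 from span(i,j)
round 2: derive deriv(j,c) via R2 from span(j,c)
round 2: derive deriv(j,d) via R2 from span(j,d)
round 3: derive span(a,g) via R1 from span(a,d), span(d,g)
round 3: derive span(b,g) via R1 from span(b,d), span(d,g)
round 3: derive span(b,i) via R1 from span(b,c), span(c,i)
round 3: derive span(c,c) via R1 from span(c,i), span(i,c)
round 3: derive span(c,d) via R1 from span(c,i), span(i,d)
round 3: derive span(c,g) via R1 from span(c,j), span(j,g)
round 3: derive span(f,g) via R1 from span(f,d), span(d,g)
round 3: derive span(h,d) via R1 from span(h,i), span(i,d)
round 3: derive span(h,g) via R1 from span(h,j), span(j,g)
round 3: derive span(i,g) via R1 from span(i,d), span(d,g)
round 3: derive span(i,i) via R1 from span(i,c), span(c,i)
round 3: derive span(j,j) via R1 from span(j,c), span(c,j)
round 3: derive deriv(a,d) via R2 from span(a,d)
round 3: derive deriv(a,h) via R2 from span(a,h)
round 3: derive deriv(a,i) via R2 from span(a,i)
round 3: derive deriv(b,c) via R2 from span(b,c)
round 3: derive deriv(b,d) via R2 from span(b,d)
round 3: derive deriv(c,j) via R2 from span(c,j)
round 3: derive deriv(d,d) via R2 from span(d,d)
round 3: derive deriv(f,c) via R2 from span(f,c)
round 3: derive deriv(f,d) via R2 from span(f,d)
round 3: derive deriv(f,i) via R2 from span(f,i)
round 3: derive deriv(h,j) via R2 from span(h,j)
round 3: derive deriv(i,c) via R2 from span(i,c)
round 3: derive deriv(i,d) via R2 from span(i,d)
round 3: derive deriv(j,g) via R2 from span(j,g)
round 3: derive deriv(j,i) via R2 from span(j,i)
round 4: derive deriv(a,g) via R2 from span(a,g)
round 4: derive deriv(b,g) via R2 from span(b,g)
round 4: derive deriv(b,i) via R2 from span(b,i)
round 4: derive deriv(c,c) via R2 from span(c,c)
round 4: derive deriv(c,d) via R2 from span(c,d)
round 4: derive deriv(c,g) via R2 from span(c,g)
round 4: derive deriv(f,g) via R2 from span(f,g)
round 4: derive deriv(h,d) via R2 from span(h,d)
round 4: derive deriv(h,g) via R2 from span(h,g)
round 4: derive deriv(i,g) via R2 from span(i,g)
round 4: derive deriv(i,i) via R2 from span(i,i)
round 4: derive deriv(j,j) via R2 from span(j,j)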